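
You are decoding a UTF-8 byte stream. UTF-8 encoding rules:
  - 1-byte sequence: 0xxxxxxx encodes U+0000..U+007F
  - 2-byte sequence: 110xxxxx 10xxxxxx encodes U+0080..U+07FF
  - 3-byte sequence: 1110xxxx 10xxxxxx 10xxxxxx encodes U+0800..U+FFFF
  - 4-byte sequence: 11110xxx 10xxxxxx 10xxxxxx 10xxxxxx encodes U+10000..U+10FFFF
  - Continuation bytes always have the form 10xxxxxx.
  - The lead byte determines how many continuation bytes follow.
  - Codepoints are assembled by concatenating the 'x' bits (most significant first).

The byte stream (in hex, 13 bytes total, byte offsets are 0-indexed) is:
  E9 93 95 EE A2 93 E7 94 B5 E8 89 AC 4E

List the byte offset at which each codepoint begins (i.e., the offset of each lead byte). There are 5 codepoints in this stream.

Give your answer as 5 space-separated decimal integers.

Byte[0]=E9: 3-byte lead, need 2 cont bytes. acc=0x9
Byte[1]=93: continuation. acc=(acc<<6)|0x13=0x253
Byte[2]=95: continuation. acc=(acc<<6)|0x15=0x94D5
Completed: cp=U+94D5 (starts at byte 0)
Byte[3]=EE: 3-byte lead, need 2 cont bytes. acc=0xE
Byte[4]=A2: continuation. acc=(acc<<6)|0x22=0x3A2
Byte[5]=93: continuation. acc=(acc<<6)|0x13=0xE893
Completed: cp=U+E893 (starts at byte 3)
Byte[6]=E7: 3-byte lead, need 2 cont bytes. acc=0x7
Byte[7]=94: continuation. acc=(acc<<6)|0x14=0x1D4
Byte[8]=B5: continuation. acc=(acc<<6)|0x35=0x7535
Completed: cp=U+7535 (starts at byte 6)
Byte[9]=E8: 3-byte lead, need 2 cont bytes. acc=0x8
Byte[10]=89: continuation. acc=(acc<<6)|0x09=0x209
Byte[11]=AC: continuation. acc=(acc<<6)|0x2C=0x826C
Completed: cp=U+826C (starts at byte 9)
Byte[12]=4E: 1-byte ASCII. cp=U+004E

Answer: 0 3 6 9 12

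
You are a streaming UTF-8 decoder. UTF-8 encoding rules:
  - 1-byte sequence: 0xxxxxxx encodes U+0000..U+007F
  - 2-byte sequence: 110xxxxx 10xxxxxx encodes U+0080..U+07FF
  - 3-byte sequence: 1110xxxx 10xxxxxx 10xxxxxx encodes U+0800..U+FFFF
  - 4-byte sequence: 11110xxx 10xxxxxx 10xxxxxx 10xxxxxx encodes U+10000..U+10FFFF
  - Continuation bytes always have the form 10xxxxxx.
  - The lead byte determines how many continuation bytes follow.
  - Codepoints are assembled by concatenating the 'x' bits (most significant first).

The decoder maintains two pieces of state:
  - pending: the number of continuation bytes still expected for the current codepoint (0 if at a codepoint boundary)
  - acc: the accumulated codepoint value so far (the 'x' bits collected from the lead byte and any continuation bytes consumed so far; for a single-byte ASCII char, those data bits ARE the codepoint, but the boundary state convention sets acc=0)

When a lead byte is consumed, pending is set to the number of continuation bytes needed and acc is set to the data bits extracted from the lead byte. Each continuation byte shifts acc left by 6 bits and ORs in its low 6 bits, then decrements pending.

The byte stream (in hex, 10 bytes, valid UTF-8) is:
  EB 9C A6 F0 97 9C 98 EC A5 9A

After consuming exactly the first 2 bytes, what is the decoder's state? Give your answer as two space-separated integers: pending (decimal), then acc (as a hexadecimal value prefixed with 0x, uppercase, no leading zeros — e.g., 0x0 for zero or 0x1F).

Answer: 1 0x2DC

Derivation:
Byte[0]=EB: 3-byte lead. pending=2, acc=0xB
Byte[1]=9C: continuation. acc=(acc<<6)|0x1C=0x2DC, pending=1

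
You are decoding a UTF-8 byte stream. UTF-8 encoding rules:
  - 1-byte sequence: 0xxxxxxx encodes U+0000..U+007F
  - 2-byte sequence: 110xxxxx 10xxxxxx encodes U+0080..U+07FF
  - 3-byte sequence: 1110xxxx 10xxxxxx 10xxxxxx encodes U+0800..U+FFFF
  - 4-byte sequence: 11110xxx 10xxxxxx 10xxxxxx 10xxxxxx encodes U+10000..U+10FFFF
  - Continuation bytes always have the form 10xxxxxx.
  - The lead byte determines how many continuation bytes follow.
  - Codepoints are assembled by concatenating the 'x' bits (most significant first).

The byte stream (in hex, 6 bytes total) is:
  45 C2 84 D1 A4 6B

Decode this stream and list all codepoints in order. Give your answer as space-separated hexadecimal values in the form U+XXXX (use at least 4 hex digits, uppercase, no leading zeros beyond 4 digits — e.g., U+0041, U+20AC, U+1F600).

Byte[0]=45: 1-byte ASCII. cp=U+0045
Byte[1]=C2: 2-byte lead, need 1 cont bytes. acc=0x2
Byte[2]=84: continuation. acc=(acc<<6)|0x04=0x84
Completed: cp=U+0084 (starts at byte 1)
Byte[3]=D1: 2-byte lead, need 1 cont bytes. acc=0x11
Byte[4]=A4: continuation. acc=(acc<<6)|0x24=0x464
Completed: cp=U+0464 (starts at byte 3)
Byte[5]=6B: 1-byte ASCII. cp=U+006B

Answer: U+0045 U+0084 U+0464 U+006B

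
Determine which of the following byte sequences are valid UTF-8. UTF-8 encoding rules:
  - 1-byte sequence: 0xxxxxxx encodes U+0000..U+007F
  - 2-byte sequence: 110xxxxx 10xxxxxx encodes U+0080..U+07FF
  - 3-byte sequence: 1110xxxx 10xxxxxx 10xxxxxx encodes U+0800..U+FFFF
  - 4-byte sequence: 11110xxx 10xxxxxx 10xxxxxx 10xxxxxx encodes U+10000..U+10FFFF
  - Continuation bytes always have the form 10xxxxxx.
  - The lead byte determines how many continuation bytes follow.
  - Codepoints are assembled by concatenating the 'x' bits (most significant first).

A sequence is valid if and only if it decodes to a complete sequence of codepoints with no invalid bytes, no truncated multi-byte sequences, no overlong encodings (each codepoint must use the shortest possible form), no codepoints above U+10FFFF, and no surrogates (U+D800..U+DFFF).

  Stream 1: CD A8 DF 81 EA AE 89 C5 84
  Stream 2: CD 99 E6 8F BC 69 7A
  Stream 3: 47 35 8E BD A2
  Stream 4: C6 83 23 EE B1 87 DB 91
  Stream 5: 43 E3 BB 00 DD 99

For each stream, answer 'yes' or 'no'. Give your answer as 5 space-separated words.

Answer: yes yes no yes no

Derivation:
Stream 1: decodes cleanly. VALID
Stream 2: decodes cleanly. VALID
Stream 3: error at byte offset 2. INVALID
Stream 4: decodes cleanly. VALID
Stream 5: error at byte offset 3. INVALID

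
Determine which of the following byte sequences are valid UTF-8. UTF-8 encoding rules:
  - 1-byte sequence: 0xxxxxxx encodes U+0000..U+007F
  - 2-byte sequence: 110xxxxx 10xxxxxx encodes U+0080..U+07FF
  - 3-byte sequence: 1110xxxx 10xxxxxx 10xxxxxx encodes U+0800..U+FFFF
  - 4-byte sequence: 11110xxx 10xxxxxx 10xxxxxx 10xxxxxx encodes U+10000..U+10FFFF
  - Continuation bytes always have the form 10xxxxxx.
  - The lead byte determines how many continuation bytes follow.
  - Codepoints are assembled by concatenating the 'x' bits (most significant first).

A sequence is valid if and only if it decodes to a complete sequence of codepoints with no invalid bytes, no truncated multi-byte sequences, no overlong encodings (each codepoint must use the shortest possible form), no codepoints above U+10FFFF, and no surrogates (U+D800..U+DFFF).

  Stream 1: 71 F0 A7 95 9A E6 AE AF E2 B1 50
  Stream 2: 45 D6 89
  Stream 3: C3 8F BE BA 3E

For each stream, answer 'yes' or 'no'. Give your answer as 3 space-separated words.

Answer: no yes no

Derivation:
Stream 1: error at byte offset 10. INVALID
Stream 2: decodes cleanly. VALID
Stream 3: error at byte offset 2. INVALID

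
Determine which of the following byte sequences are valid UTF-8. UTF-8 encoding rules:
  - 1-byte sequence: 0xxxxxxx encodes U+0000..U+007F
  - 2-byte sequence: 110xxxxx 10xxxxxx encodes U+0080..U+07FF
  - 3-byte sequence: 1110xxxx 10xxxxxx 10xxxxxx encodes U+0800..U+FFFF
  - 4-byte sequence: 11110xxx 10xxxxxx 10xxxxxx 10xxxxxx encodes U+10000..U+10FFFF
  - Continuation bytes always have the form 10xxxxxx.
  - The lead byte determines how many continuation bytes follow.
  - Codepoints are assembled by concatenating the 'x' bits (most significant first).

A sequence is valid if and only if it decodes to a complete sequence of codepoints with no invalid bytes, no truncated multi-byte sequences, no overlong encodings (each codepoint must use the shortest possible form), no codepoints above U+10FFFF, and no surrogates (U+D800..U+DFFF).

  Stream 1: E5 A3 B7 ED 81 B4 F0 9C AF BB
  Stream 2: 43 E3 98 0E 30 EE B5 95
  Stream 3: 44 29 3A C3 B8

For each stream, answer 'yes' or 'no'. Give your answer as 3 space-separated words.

Stream 1: decodes cleanly. VALID
Stream 2: error at byte offset 3. INVALID
Stream 3: decodes cleanly. VALID

Answer: yes no yes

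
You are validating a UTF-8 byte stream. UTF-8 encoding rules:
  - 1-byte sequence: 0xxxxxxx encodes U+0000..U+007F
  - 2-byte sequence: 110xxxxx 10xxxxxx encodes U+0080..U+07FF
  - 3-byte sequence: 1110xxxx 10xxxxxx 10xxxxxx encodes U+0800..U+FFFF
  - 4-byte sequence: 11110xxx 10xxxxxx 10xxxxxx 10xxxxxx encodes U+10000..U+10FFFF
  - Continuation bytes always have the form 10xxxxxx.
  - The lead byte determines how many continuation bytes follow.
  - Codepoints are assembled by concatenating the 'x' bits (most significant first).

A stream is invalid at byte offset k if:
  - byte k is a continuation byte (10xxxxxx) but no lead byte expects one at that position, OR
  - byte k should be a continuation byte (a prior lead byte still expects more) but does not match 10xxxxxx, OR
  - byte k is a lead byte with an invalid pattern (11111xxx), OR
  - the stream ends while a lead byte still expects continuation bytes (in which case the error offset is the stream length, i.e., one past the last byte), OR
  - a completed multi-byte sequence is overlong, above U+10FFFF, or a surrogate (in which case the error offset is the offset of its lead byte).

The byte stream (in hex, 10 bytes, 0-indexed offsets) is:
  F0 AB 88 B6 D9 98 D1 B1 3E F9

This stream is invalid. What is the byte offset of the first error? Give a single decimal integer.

Answer: 9

Derivation:
Byte[0]=F0: 4-byte lead, need 3 cont bytes. acc=0x0
Byte[1]=AB: continuation. acc=(acc<<6)|0x2B=0x2B
Byte[2]=88: continuation. acc=(acc<<6)|0x08=0xAC8
Byte[3]=B6: continuation. acc=(acc<<6)|0x36=0x2B236
Completed: cp=U+2B236 (starts at byte 0)
Byte[4]=D9: 2-byte lead, need 1 cont bytes. acc=0x19
Byte[5]=98: continuation. acc=(acc<<6)|0x18=0x658
Completed: cp=U+0658 (starts at byte 4)
Byte[6]=D1: 2-byte lead, need 1 cont bytes. acc=0x11
Byte[7]=B1: continuation. acc=(acc<<6)|0x31=0x471
Completed: cp=U+0471 (starts at byte 6)
Byte[8]=3E: 1-byte ASCII. cp=U+003E
Byte[9]=F9: INVALID lead byte (not 0xxx/110x/1110/11110)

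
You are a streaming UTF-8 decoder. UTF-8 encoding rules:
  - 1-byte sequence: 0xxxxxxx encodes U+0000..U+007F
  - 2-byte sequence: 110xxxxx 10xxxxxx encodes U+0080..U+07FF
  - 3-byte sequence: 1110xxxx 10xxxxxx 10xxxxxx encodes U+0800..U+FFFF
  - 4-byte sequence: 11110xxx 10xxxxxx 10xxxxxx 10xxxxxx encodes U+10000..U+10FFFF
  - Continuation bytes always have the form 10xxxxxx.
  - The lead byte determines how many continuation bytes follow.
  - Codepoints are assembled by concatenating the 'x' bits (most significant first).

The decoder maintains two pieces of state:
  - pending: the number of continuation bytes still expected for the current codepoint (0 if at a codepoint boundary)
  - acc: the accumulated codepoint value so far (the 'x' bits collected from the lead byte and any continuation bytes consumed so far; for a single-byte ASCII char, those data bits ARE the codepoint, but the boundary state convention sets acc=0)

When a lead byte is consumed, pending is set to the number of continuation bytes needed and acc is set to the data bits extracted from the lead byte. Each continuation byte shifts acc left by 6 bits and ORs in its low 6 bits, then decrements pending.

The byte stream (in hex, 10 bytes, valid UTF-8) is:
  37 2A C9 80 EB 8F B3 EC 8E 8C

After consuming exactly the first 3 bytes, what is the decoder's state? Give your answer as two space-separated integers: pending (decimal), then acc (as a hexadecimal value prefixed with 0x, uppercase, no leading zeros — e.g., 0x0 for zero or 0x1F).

Answer: 1 0x9

Derivation:
Byte[0]=37: 1-byte. pending=0, acc=0x0
Byte[1]=2A: 1-byte. pending=0, acc=0x0
Byte[2]=C9: 2-byte lead. pending=1, acc=0x9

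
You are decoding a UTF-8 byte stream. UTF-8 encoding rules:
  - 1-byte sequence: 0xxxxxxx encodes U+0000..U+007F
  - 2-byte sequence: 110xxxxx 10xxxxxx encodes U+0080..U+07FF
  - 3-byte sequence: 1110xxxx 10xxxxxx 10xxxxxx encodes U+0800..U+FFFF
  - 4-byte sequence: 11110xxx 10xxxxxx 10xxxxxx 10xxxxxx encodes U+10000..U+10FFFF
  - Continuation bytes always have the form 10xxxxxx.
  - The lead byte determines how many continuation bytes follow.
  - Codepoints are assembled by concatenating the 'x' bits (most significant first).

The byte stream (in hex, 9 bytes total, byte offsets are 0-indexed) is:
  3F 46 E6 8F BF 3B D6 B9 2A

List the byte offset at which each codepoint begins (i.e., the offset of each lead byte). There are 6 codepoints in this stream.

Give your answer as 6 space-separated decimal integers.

Byte[0]=3F: 1-byte ASCII. cp=U+003F
Byte[1]=46: 1-byte ASCII. cp=U+0046
Byte[2]=E6: 3-byte lead, need 2 cont bytes. acc=0x6
Byte[3]=8F: continuation. acc=(acc<<6)|0x0F=0x18F
Byte[4]=BF: continuation. acc=(acc<<6)|0x3F=0x63FF
Completed: cp=U+63FF (starts at byte 2)
Byte[5]=3B: 1-byte ASCII. cp=U+003B
Byte[6]=D6: 2-byte lead, need 1 cont bytes. acc=0x16
Byte[7]=B9: continuation. acc=(acc<<6)|0x39=0x5B9
Completed: cp=U+05B9 (starts at byte 6)
Byte[8]=2A: 1-byte ASCII. cp=U+002A

Answer: 0 1 2 5 6 8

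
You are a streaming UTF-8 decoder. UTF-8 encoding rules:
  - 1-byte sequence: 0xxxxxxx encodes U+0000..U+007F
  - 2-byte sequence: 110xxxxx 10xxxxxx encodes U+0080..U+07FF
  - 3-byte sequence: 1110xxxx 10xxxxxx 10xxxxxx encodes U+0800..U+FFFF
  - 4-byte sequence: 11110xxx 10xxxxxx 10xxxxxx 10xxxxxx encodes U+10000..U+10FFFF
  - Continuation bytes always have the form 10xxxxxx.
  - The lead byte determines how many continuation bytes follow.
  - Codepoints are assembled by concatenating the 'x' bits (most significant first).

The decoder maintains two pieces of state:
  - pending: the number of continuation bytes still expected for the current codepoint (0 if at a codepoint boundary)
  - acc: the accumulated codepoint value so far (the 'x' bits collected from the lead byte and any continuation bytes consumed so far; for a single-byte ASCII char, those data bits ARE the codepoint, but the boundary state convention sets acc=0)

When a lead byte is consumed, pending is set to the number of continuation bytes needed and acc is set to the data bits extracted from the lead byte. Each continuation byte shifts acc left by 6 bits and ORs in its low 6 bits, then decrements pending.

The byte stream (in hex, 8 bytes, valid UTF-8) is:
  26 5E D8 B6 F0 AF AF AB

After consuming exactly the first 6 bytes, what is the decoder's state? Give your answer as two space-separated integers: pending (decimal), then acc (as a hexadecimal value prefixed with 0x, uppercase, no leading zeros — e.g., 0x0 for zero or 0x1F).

Answer: 2 0x2F

Derivation:
Byte[0]=26: 1-byte. pending=0, acc=0x0
Byte[1]=5E: 1-byte. pending=0, acc=0x0
Byte[2]=D8: 2-byte lead. pending=1, acc=0x18
Byte[3]=B6: continuation. acc=(acc<<6)|0x36=0x636, pending=0
Byte[4]=F0: 4-byte lead. pending=3, acc=0x0
Byte[5]=AF: continuation. acc=(acc<<6)|0x2F=0x2F, pending=2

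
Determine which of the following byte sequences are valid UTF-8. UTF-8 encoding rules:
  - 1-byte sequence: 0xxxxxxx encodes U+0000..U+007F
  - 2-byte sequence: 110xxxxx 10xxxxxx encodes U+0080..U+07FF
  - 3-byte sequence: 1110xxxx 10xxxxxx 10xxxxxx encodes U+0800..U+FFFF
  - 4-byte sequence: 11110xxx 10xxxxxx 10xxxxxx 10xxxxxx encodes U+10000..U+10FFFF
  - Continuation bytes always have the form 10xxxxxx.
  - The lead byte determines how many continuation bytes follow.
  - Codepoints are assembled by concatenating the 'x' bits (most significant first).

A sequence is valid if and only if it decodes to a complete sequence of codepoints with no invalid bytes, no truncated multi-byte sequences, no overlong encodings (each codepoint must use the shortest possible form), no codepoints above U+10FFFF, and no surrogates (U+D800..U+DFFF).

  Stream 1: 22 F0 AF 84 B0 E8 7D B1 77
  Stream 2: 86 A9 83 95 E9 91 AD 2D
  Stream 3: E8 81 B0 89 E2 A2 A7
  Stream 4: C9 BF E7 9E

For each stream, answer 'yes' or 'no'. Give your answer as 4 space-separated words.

Stream 1: error at byte offset 6. INVALID
Stream 2: error at byte offset 0. INVALID
Stream 3: error at byte offset 3. INVALID
Stream 4: error at byte offset 4. INVALID

Answer: no no no no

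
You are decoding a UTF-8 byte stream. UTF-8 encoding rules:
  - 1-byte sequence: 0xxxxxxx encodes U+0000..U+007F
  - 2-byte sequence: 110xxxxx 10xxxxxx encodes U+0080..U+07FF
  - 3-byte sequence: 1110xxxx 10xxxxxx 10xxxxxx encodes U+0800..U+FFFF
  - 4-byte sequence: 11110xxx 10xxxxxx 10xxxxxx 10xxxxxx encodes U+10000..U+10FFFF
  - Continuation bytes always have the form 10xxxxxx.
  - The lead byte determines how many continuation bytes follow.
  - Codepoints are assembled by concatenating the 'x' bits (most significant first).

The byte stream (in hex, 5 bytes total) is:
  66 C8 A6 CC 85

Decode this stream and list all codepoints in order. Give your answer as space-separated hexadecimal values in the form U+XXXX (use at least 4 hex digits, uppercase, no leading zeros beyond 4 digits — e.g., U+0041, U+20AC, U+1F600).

Answer: U+0066 U+0226 U+0305

Derivation:
Byte[0]=66: 1-byte ASCII. cp=U+0066
Byte[1]=C8: 2-byte lead, need 1 cont bytes. acc=0x8
Byte[2]=A6: continuation. acc=(acc<<6)|0x26=0x226
Completed: cp=U+0226 (starts at byte 1)
Byte[3]=CC: 2-byte lead, need 1 cont bytes. acc=0xC
Byte[4]=85: continuation. acc=(acc<<6)|0x05=0x305
Completed: cp=U+0305 (starts at byte 3)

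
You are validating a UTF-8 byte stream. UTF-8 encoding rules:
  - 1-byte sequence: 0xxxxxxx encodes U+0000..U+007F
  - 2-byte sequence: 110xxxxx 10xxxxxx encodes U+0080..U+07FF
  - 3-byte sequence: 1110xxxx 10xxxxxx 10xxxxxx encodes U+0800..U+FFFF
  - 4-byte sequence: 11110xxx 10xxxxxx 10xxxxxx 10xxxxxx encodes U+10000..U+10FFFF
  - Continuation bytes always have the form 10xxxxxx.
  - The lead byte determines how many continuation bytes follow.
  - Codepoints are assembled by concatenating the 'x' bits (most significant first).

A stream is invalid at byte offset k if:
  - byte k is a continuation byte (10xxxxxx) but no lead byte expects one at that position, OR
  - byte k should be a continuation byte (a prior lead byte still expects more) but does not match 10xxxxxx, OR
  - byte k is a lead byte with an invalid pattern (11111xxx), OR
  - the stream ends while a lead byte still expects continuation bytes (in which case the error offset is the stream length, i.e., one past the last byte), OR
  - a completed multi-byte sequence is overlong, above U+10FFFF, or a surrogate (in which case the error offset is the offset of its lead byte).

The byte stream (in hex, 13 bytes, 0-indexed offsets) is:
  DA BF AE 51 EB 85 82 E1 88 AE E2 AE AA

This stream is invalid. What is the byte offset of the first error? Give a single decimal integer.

Byte[0]=DA: 2-byte lead, need 1 cont bytes. acc=0x1A
Byte[1]=BF: continuation. acc=(acc<<6)|0x3F=0x6BF
Completed: cp=U+06BF (starts at byte 0)
Byte[2]=AE: INVALID lead byte (not 0xxx/110x/1110/11110)

Answer: 2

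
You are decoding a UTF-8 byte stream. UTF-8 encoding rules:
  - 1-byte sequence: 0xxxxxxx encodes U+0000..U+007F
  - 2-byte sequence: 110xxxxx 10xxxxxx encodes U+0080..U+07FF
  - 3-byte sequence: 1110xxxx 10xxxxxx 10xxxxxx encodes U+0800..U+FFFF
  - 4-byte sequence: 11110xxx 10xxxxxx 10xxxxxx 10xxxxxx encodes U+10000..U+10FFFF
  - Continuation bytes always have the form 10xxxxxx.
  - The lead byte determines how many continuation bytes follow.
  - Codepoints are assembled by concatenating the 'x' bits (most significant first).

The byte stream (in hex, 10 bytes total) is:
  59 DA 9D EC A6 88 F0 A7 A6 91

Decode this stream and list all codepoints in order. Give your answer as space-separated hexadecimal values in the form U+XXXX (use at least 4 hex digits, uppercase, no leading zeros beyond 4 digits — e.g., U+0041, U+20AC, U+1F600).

Answer: U+0059 U+069D U+C988 U+27991

Derivation:
Byte[0]=59: 1-byte ASCII. cp=U+0059
Byte[1]=DA: 2-byte lead, need 1 cont bytes. acc=0x1A
Byte[2]=9D: continuation. acc=(acc<<6)|0x1D=0x69D
Completed: cp=U+069D (starts at byte 1)
Byte[3]=EC: 3-byte lead, need 2 cont bytes. acc=0xC
Byte[4]=A6: continuation. acc=(acc<<6)|0x26=0x326
Byte[5]=88: continuation. acc=(acc<<6)|0x08=0xC988
Completed: cp=U+C988 (starts at byte 3)
Byte[6]=F0: 4-byte lead, need 3 cont bytes. acc=0x0
Byte[7]=A7: continuation. acc=(acc<<6)|0x27=0x27
Byte[8]=A6: continuation. acc=(acc<<6)|0x26=0x9E6
Byte[9]=91: continuation. acc=(acc<<6)|0x11=0x27991
Completed: cp=U+27991 (starts at byte 6)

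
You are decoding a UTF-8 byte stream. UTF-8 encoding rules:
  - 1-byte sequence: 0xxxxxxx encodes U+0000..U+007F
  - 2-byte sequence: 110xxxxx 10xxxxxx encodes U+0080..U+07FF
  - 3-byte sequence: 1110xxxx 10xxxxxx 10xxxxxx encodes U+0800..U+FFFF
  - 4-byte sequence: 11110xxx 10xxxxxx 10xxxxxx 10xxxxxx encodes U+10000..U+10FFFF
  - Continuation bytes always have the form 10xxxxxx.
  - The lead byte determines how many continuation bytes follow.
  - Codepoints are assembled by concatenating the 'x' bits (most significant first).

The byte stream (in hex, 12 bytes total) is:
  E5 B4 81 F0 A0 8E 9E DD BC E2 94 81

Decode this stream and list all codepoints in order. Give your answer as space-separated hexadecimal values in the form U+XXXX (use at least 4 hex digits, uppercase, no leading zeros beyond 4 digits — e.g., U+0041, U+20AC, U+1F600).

Answer: U+5D01 U+2039E U+077C U+2501

Derivation:
Byte[0]=E5: 3-byte lead, need 2 cont bytes. acc=0x5
Byte[1]=B4: continuation. acc=(acc<<6)|0x34=0x174
Byte[2]=81: continuation. acc=(acc<<6)|0x01=0x5D01
Completed: cp=U+5D01 (starts at byte 0)
Byte[3]=F0: 4-byte lead, need 3 cont bytes. acc=0x0
Byte[4]=A0: continuation. acc=(acc<<6)|0x20=0x20
Byte[5]=8E: continuation. acc=(acc<<6)|0x0E=0x80E
Byte[6]=9E: continuation. acc=(acc<<6)|0x1E=0x2039E
Completed: cp=U+2039E (starts at byte 3)
Byte[7]=DD: 2-byte lead, need 1 cont bytes. acc=0x1D
Byte[8]=BC: continuation. acc=(acc<<6)|0x3C=0x77C
Completed: cp=U+077C (starts at byte 7)
Byte[9]=E2: 3-byte lead, need 2 cont bytes. acc=0x2
Byte[10]=94: continuation. acc=(acc<<6)|0x14=0x94
Byte[11]=81: continuation. acc=(acc<<6)|0x01=0x2501
Completed: cp=U+2501 (starts at byte 9)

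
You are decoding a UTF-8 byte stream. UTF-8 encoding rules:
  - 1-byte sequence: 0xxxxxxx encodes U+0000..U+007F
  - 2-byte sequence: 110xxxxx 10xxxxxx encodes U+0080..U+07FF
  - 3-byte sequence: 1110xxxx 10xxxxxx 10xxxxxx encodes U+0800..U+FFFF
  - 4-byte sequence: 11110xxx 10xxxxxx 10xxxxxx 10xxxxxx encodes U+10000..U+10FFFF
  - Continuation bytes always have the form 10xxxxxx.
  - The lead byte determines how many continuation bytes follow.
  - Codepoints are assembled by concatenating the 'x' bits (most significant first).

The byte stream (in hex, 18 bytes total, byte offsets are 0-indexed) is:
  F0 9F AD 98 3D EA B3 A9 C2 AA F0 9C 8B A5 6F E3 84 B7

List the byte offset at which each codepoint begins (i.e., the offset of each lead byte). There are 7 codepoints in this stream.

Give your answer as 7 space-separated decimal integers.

Answer: 0 4 5 8 10 14 15

Derivation:
Byte[0]=F0: 4-byte lead, need 3 cont bytes. acc=0x0
Byte[1]=9F: continuation. acc=(acc<<6)|0x1F=0x1F
Byte[2]=AD: continuation. acc=(acc<<6)|0x2D=0x7ED
Byte[3]=98: continuation. acc=(acc<<6)|0x18=0x1FB58
Completed: cp=U+1FB58 (starts at byte 0)
Byte[4]=3D: 1-byte ASCII. cp=U+003D
Byte[5]=EA: 3-byte lead, need 2 cont bytes. acc=0xA
Byte[6]=B3: continuation. acc=(acc<<6)|0x33=0x2B3
Byte[7]=A9: continuation. acc=(acc<<6)|0x29=0xACE9
Completed: cp=U+ACE9 (starts at byte 5)
Byte[8]=C2: 2-byte lead, need 1 cont bytes. acc=0x2
Byte[9]=AA: continuation. acc=(acc<<6)|0x2A=0xAA
Completed: cp=U+00AA (starts at byte 8)
Byte[10]=F0: 4-byte lead, need 3 cont bytes. acc=0x0
Byte[11]=9C: continuation. acc=(acc<<6)|0x1C=0x1C
Byte[12]=8B: continuation. acc=(acc<<6)|0x0B=0x70B
Byte[13]=A5: continuation. acc=(acc<<6)|0x25=0x1C2E5
Completed: cp=U+1C2E5 (starts at byte 10)
Byte[14]=6F: 1-byte ASCII. cp=U+006F
Byte[15]=E3: 3-byte lead, need 2 cont bytes. acc=0x3
Byte[16]=84: continuation. acc=(acc<<6)|0x04=0xC4
Byte[17]=B7: continuation. acc=(acc<<6)|0x37=0x3137
Completed: cp=U+3137 (starts at byte 15)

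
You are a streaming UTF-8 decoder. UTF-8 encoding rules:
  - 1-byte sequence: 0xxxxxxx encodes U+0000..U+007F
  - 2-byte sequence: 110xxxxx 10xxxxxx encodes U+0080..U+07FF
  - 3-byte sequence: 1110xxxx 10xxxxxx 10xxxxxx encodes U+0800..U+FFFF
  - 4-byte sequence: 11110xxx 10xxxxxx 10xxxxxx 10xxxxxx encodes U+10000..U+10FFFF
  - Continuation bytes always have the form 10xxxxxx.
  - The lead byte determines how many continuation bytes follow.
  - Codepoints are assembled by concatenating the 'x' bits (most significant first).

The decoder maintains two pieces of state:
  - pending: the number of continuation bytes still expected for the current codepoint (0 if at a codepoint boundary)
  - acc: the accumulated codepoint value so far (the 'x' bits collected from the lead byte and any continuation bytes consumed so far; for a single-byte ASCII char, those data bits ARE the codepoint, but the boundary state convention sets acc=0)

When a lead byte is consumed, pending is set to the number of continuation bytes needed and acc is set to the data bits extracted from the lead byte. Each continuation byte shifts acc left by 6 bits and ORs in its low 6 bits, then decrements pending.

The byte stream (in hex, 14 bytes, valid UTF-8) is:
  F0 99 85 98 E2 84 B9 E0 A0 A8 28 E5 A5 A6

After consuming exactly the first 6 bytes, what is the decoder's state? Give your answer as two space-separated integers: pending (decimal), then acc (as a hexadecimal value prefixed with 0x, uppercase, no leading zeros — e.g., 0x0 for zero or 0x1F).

Answer: 1 0x84

Derivation:
Byte[0]=F0: 4-byte lead. pending=3, acc=0x0
Byte[1]=99: continuation. acc=(acc<<6)|0x19=0x19, pending=2
Byte[2]=85: continuation. acc=(acc<<6)|0x05=0x645, pending=1
Byte[3]=98: continuation. acc=(acc<<6)|0x18=0x19158, pending=0
Byte[4]=E2: 3-byte lead. pending=2, acc=0x2
Byte[5]=84: continuation. acc=(acc<<6)|0x04=0x84, pending=1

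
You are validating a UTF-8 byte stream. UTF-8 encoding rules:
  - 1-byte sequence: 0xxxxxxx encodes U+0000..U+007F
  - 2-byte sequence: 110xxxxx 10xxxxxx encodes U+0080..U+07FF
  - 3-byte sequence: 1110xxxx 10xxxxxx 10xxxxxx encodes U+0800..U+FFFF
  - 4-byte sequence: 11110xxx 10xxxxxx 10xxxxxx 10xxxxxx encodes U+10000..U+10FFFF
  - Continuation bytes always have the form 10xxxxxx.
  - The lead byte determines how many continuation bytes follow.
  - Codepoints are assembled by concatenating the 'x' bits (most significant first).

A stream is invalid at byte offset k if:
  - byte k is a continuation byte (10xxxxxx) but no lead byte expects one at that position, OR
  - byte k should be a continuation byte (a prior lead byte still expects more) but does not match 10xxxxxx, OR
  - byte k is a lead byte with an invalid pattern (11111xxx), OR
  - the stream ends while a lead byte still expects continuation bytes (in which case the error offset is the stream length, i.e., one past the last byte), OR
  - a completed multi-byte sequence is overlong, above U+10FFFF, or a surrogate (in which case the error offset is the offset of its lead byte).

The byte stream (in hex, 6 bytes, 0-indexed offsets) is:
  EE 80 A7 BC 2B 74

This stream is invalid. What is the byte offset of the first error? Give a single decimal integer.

Answer: 3

Derivation:
Byte[0]=EE: 3-byte lead, need 2 cont bytes. acc=0xE
Byte[1]=80: continuation. acc=(acc<<6)|0x00=0x380
Byte[2]=A7: continuation. acc=(acc<<6)|0x27=0xE027
Completed: cp=U+E027 (starts at byte 0)
Byte[3]=BC: INVALID lead byte (not 0xxx/110x/1110/11110)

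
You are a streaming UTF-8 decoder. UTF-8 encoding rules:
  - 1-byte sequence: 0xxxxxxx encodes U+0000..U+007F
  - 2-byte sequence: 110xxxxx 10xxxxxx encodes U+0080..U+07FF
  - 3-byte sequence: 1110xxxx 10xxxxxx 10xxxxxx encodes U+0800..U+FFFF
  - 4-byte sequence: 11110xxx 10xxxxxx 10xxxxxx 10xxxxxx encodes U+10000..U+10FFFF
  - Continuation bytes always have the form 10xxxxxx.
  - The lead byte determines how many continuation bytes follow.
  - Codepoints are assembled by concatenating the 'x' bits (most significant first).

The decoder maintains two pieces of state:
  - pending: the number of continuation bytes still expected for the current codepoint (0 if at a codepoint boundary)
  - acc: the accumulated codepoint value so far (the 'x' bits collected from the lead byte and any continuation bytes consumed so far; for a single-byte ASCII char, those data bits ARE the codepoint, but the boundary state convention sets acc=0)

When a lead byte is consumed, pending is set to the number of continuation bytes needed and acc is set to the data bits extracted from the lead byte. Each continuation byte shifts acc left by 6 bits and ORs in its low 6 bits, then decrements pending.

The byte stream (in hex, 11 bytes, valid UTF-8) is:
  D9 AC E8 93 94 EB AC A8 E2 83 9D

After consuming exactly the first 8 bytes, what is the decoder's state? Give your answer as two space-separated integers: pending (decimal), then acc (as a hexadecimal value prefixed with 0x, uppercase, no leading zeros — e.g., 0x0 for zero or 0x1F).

Byte[0]=D9: 2-byte lead. pending=1, acc=0x19
Byte[1]=AC: continuation. acc=(acc<<6)|0x2C=0x66C, pending=0
Byte[2]=E8: 3-byte lead. pending=2, acc=0x8
Byte[3]=93: continuation. acc=(acc<<6)|0x13=0x213, pending=1
Byte[4]=94: continuation. acc=(acc<<6)|0x14=0x84D4, pending=0
Byte[5]=EB: 3-byte lead. pending=2, acc=0xB
Byte[6]=AC: continuation. acc=(acc<<6)|0x2C=0x2EC, pending=1
Byte[7]=A8: continuation. acc=(acc<<6)|0x28=0xBB28, pending=0

Answer: 0 0xBB28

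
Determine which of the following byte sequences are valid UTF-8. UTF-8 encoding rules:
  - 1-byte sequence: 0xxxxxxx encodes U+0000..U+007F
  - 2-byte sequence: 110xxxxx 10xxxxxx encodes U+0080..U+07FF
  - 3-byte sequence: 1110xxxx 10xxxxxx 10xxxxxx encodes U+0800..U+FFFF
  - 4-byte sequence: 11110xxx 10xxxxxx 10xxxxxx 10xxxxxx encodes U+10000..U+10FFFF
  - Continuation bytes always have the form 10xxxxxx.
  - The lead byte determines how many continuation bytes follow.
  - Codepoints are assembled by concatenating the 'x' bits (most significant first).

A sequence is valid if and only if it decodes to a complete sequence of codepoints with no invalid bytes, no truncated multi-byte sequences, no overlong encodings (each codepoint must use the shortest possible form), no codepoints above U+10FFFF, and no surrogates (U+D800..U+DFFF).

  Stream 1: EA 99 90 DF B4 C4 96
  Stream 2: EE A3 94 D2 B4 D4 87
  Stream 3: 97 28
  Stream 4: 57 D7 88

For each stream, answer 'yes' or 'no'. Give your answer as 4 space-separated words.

Stream 1: decodes cleanly. VALID
Stream 2: decodes cleanly. VALID
Stream 3: error at byte offset 0. INVALID
Stream 4: decodes cleanly. VALID

Answer: yes yes no yes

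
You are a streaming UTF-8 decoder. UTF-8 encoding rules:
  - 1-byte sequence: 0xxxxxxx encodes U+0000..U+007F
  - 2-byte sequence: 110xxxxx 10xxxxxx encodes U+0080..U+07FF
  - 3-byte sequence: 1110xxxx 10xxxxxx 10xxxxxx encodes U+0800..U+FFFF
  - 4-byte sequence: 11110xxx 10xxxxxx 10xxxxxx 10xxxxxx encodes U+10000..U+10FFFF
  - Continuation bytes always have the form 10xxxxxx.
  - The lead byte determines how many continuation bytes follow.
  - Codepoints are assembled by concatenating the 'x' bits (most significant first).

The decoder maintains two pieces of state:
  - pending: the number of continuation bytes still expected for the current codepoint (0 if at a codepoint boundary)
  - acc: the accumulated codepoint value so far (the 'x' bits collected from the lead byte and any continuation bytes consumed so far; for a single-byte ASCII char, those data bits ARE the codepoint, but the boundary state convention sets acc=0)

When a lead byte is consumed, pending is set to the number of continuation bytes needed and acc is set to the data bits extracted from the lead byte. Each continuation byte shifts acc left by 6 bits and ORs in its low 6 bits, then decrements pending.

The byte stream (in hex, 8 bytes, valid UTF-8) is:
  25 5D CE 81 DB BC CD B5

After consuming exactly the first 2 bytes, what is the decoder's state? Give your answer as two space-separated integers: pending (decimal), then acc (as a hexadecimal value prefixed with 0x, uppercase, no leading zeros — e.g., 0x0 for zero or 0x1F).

Byte[0]=25: 1-byte. pending=0, acc=0x0
Byte[1]=5D: 1-byte. pending=0, acc=0x0

Answer: 0 0x0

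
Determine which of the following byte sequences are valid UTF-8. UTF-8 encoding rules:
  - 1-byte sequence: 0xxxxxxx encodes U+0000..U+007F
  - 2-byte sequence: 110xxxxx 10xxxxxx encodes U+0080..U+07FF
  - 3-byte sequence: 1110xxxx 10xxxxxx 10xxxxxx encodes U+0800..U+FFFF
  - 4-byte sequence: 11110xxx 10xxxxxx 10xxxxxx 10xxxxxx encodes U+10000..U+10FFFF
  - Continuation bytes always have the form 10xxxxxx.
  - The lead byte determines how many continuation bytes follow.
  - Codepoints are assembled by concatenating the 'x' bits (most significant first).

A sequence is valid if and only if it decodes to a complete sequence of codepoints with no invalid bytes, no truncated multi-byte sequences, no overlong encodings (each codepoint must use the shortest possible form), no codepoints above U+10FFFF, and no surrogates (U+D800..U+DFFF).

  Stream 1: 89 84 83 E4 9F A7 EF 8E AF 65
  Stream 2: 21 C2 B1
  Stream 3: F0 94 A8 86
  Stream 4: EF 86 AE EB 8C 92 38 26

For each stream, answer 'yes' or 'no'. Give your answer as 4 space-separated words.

Answer: no yes yes yes

Derivation:
Stream 1: error at byte offset 0. INVALID
Stream 2: decodes cleanly. VALID
Stream 3: decodes cleanly. VALID
Stream 4: decodes cleanly. VALID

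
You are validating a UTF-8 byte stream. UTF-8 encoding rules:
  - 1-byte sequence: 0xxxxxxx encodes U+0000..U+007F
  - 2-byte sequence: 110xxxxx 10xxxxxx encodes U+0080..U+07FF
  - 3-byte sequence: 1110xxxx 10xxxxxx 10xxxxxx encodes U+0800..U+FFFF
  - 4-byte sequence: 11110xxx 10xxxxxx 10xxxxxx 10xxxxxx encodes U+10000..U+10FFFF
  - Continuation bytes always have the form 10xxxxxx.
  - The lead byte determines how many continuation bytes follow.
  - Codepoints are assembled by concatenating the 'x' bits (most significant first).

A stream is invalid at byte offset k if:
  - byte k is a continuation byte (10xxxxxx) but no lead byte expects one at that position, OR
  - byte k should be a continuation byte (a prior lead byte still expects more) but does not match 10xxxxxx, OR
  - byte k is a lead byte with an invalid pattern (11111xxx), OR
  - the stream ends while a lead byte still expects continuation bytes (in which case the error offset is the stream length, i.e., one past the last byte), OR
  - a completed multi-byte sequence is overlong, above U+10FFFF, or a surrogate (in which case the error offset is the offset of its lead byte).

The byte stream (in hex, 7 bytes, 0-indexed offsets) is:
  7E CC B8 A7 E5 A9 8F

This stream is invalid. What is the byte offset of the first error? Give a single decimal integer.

Byte[0]=7E: 1-byte ASCII. cp=U+007E
Byte[1]=CC: 2-byte lead, need 1 cont bytes. acc=0xC
Byte[2]=B8: continuation. acc=(acc<<6)|0x38=0x338
Completed: cp=U+0338 (starts at byte 1)
Byte[3]=A7: INVALID lead byte (not 0xxx/110x/1110/11110)

Answer: 3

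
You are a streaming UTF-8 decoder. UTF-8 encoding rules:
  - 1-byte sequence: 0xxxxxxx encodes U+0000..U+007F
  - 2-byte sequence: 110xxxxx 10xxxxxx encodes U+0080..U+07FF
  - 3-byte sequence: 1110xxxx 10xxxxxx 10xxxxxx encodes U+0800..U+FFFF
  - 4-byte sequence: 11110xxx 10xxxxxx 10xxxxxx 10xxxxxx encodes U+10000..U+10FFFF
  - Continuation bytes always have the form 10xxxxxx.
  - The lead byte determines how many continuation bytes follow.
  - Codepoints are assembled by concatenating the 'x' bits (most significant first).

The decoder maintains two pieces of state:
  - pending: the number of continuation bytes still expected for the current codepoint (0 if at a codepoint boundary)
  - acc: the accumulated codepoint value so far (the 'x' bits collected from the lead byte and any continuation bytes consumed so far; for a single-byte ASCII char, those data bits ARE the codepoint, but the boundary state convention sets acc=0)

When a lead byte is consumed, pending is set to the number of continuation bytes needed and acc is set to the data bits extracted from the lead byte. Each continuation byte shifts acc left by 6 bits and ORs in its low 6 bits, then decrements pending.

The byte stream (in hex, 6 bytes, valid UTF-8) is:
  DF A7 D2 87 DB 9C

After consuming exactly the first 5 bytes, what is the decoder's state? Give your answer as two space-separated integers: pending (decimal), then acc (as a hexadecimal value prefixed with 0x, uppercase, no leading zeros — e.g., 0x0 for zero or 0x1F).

Byte[0]=DF: 2-byte lead. pending=1, acc=0x1F
Byte[1]=A7: continuation. acc=(acc<<6)|0x27=0x7E7, pending=0
Byte[2]=D2: 2-byte lead. pending=1, acc=0x12
Byte[3]=87: continuation. acc=(acc<<6)|0x07=0x487, pending=0
Byte[4]=DB: 2-byte lead. pending=1, acc=0x1B

Answer: 1 0x1B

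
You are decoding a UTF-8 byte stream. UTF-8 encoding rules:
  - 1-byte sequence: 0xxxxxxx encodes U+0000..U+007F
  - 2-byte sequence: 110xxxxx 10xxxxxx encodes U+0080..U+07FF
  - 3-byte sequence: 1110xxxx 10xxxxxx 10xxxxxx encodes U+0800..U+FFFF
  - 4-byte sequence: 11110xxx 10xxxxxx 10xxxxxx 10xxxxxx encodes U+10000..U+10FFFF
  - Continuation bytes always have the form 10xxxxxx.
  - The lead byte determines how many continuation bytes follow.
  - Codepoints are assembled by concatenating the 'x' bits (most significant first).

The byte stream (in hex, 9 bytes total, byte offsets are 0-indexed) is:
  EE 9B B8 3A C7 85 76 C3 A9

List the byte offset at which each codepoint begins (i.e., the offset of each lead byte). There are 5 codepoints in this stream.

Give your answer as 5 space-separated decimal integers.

Answer: 0 3 4 6 7

Derivation:
Byte[0]=EE: 3-byte lead, need 2 cont bytes. acc=0xE
Byte[1]=9B: continuation. acc=(acc<<6)|0x1B=0x39B
Byte[2]=B8: continuation. acc=(acc<<6)|0x38=0xE6F8
Completed: cp=U+E6F8 (starts at byte 0)
Byte[3]=3A: 1-byte ASCII. cp=U+003A
Byte[4]=C7: 2-byte lead, need 1 cont bytes. acc=0x7
Byte[5]=85: continuation. acc=(acc<<6)|0x05=0x1C5
Completed: cp=U+01C5 (starts at byte 4)
Byte[6]=76: 1-byte ASCII. cp=U+0076
Byte[7]=C3: 2-byte lead, need 1 cont bytes. acc=0x3
Byte[8]=A9: continuation. acc=(acc<<6)|0x29=0xE9
Completed: cp=U+00E9 (starts at byte 7)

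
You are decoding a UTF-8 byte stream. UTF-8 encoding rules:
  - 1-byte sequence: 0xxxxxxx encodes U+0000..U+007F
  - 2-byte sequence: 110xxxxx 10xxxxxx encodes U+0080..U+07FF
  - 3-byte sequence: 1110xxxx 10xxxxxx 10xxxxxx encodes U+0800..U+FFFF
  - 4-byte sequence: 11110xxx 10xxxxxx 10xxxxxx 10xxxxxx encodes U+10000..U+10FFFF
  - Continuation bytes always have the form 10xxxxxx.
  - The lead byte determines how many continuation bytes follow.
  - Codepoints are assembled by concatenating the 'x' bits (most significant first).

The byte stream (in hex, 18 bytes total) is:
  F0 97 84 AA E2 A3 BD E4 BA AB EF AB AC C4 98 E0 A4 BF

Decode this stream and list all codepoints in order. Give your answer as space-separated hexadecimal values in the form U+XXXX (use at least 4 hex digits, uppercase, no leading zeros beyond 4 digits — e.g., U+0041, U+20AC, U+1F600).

Byte[0]=F0: 4-byte lead, need 3 cont bytes. acc=0x0
Byte[1]=97: continuation. acc=(acc<<6)|0x17=0x17
Byte[2]=84: continuation. acc=(acc<<6)|0x04=0x5C4
Byte[3]=AA: continuation. acc=(acc<<6)|0x2A=0x1712A
Completed: cp=U+1712A (starts at byte 0)
Byte[4]=E2: 3-byte lead, need 2 cont bytes. acc=0x2
Byte[5]=A3: continuation. acc=(acc<<6)|0x23=0xA3
Byte[6]=BD: continuation. acc=(acc<<6)|0x3D=0x28FD
Completed: cp=U+28FD (starts at byte 4)
Byte[7]=E4: 3-byte lead, need 2 cont bytes. acc=0x4
Byte[8]=BA: continuation. acc=(acc<<6)|0x3A=0x13A
Byte[9]=AB: continuation. acc=(acc<<6)|0x2B=0x4EAB
Completed: cp=U+4EAB (starts at byte 7)
Byte[10]=EF: 3-byte lead, need 2 cont bytes. acc=0xF
Byte[11]=AB: continuation. acc=(acc<<6)|0x2B=0x3EB
Byte[12]=AC: continuation. acc=(acc<<6)|0x2C=0xFAEC
Completed: cp=U+FAEC (starts at byte 10)
Byte[13]=C4: 2-byte lead, need 1 cont bytes. acc=0x4
Byte[14]=98: continuation. acc=(acc<<6)|0x18=0x118
Completed: cp=U+0118 (starts at byte 13)
Byte[15]=E0: 3-byte lead, need 2 cont bytes. acc=0x0
Byte[16]=A4: continuation. acc=(acc<<6)|0x24=0x24
Byte[17]=BF: continuation. acc=(acc<<6)|0x3F=0x93F
Completed: cp=U+093F (starts at byte 15)

Answer: U+1712A U+28FD U+4EAB U+FAEC U+0118 U+093F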